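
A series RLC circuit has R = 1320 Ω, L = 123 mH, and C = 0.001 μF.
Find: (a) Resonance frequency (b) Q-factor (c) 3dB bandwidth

Step 1 — Resonance: ω₀ = 1/√(LC) = 1/√(0.123·1e-09) = 9.017e+04 rad/s.
Step 2 — f₀ = ω₀/(2π) = 1.435e+04 Hz.
Step 3 — Series Q: Q = ω₀L/R = 9.017e+04·0.123/1320 = 8.402.
Step 4 — Bandwidth: Δω = ω₀/Q = 1.073e+04 rad/s; BW = Δω/(2π) = 1708 Hz.

(a) f₀ = 1.435e+04 Hz  (b) Q = 8.402  (c) BW = 1708 Hz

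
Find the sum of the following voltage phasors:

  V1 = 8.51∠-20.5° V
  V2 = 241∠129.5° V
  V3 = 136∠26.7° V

Step 1 — Convert each phasor to rectangular form:
  V1 = 8.51·(cos(-20.5°) + j·sin(-20.5°)) = 7.971 - j2.98 V
  V2 = 241·(cos(129.5°) + j·sin(129.5°)) = -153.3 + j186 V
  V3 = 136·(cos(26.7°) + j·sin(26.7°)) = 121.5 + j61.11 V
Step 2 — Sum components: V_total = -23.83 + j244.1 V.
Step 3 — Convert to polar: |V_total| = 245.2 V, ∠V_total = 95.6°.

V_total = 245.2∠95.6° V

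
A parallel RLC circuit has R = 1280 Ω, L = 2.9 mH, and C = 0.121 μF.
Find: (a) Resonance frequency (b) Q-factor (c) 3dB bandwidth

Step 1 — Resonance: ω₀ = 1/√(LC) = 1/√(0.0029·1.21e-07) = 5.338e+04 rad/s.
Step 2 — f₀ = ω₀/(2π) = 8496 Hz.
Step 3 — Parallel Q: Q = R/(ω₀L) = 1280/(5.338e+04·0.0029) = 8.268.
Step 4 — Bandwidth: Δω = ω₀/Q = 6457 rad/s; BW = Δω/(2π) = 1028 Hz.

(a) f₀ = 8496 Hz  (b) Q = 8.268  (c) BW = 1028 Hz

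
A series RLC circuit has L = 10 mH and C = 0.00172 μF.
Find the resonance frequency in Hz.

Step 1 — Resonance condition Im(Z)=0 gives ω₀ = 1/√(LC).
Step 2 — ω₀ = 1/√(0.01·1.72e-09) = 2.411e+05 rad/s.
Step 3 — f₀ = ω₀/(2π) = 3.838e+04 Hz.

f₀ = 3.838e+04 Hz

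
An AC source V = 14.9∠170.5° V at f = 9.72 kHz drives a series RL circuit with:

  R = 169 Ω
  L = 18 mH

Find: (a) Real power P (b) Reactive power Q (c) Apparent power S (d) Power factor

Step 1 — Angular frequency: ω = 2π·f = 2π·9720 = 6.107e+04 rad/s.
Step 2 — Component impedances:
  R: Z = R = 169 Ω
  L: Z = jωL = j·6.107e+04·0.018 = 0 + j1099 Ω
Step 3 — Series combination: Z_total = R + L = 169 + j1099 Ω = 1112∠81.3° Ω.
Step 4 — Source phasor: V = 14.9∠170.5° V = -14.7 + j2.459 V.
Step 5 — Current: I = V / Z = 0.0001777 + j0.0134 A = 0.0134∠89.2° A.
Step 6 — Complex power: S = V·I* = 0.03033 + j0.1973 VA.
Step 7 — Real power: P = Re(S) = 0.03033 W.
Step 8 — Reactive power: Q = Im(S) = 0.1973 VAR.
Step 9 — Apparent power: |S| = 0.1996 VA.
Step 10 — Power factor: PF = P/|S| = 0.1519 (lagging).

(a) P = 0.03033 W  (b) Q = 0.1973 VAR  (c) S = 0.1996 VA  (d) PF = 0.1519 (lagging)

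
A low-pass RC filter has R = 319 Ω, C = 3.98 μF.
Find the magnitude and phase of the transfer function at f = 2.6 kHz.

Step 1 — Angular frequency: ω = 2π·2600 = 1.634e+04 rad/s.
Step 2 — Transfer function: H(jω) = 1/(1 + jωRC).
Step 3 — Denominator: 1 + jωRC = 1 + j·1.634e+04·319·3.98e-06 = 1 + j20.74.
Step 4 — H = 0.002319 - j0.0481.
Step 5 — Magnitude: |H| = 0.04816 (-26.3 dB); phase: φ = -87.2°.

|H| = 0.04816 (-26.3 dB), φ = -87.2°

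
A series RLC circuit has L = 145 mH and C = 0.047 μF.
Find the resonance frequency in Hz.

Step 1 — Resonance condition Im(Z)=0 gives ω₀ = 1/√(LC).
Step 2 — ω₀ = 1/√(0.145·4.7e-08) = 1.211e+04 rad/s.
Step 3 — f₀ = ω₀/(2π) = 1928 Hz.

f₀ = 1928 Hz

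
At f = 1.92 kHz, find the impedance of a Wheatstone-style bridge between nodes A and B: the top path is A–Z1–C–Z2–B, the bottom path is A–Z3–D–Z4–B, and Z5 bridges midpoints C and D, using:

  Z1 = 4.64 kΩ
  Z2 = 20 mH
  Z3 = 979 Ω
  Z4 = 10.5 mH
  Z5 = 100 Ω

Step 1 — Angular frequency: ω = 2π·f = 2π·1920 = 1.206e+04 rad/s.
Step 2 — Component impedances:
  Z1: Z = R = 4640 Ω
  Z2: Z = jωL = j·1.206e+04·0.02 = 0 + j241.3 Ω
  Z3: Z = R = 979 Ω
  Z4: Z = jωL = j·1.206e+04·0.0105 = 0 + j126.7 Ω
  Z5: Z = R = 100 Ω
Step 3 — Bridge requires nodal analysis (the Z5 bridge couples midpoints C and D, so the two paths cannot be reduced to a simple series/parallel combination). Setting node B to ground and injecting 1 A at node A, the 3-node admittance system at A, C, D solves to V_A = Z_AB = 811.1 + j83.77 Ω = 815.4∠5.9° Ω.

Z = 811.1 + j83.77 Ω = 815.4∠5.9° Ω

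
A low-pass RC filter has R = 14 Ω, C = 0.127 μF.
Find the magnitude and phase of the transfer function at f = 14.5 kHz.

Step 1 — Angular frequency: ω = 2π·1.45e+04 = 9.111e+04 rad/s.
Step 2 — Transfer function: H(jω) = 1/(1 + jωRC).
Step 3 — Denominator: 1 + jωRC = 1 + j·9.111e+04·14·1.27e-07 = 1 + j0.162.
Step 4 — H = 0.9744 - j0.1578.
Step 5 — Magnitude: |H| = 0.9871 (-0.1 dB); phase: φ = -9.2°.

|H| = 0.9871 (-0.1 dB), φ = -9.2°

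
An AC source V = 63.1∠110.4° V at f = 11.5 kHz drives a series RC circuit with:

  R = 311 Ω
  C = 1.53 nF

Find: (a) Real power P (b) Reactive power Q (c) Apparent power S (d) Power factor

Step 1 — Angular frequency: ω = 2π·f = 2π·1.15e+04 = 7.226e+04 rad/s.
Step 2 — Component impedances:
  R: Z = R = 311 Ω
  C: Z = 1/(jωC) = -j/(ω·C) = 0 - j9045 Ω
Step 3 — Series combination: Z_total = R + C = 311 - j9045 Ω = 9051∠-88.0° Ω.
Step 4 — Source phasor: V = 63.1∠110.4° V = -21.99 + j59.14 V.
Step 5 — Current: I = V / Z = -0.006614 - j0.002204 A = 0.006972∠-161.6° A.
Step 6 — Complex power: S = V·I* = 0.01512 - j0.4397 VA.
Step 7 — Real power: P = Re(S) = 0.01512 W.
Step 8 — Reactive power: Q = Im(S) = -0.4397 VAR.
Step 9 — Apparent power: |S| = 0.4399 VA.
Step 10 — Power factor: PF = P/|S| = 0.03436 (leading).

(a) P = 0.01512 W  (b) Q = -0.4397 VAR  (c) S = 0.4399 VA  (d) PF = 0.03436 (leading)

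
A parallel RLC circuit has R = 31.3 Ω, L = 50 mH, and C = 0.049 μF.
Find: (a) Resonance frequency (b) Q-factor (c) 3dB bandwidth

Step 1 — Resonance: ω₀ = 1/√(LC) = 1/√(0.05·4.9e-08) = 2.02e+04 rad/s.
Step 2 — f₀ = ω₀/(2π) = 3215 Hz.
Step 3 — Parallel Q: Q = R/(ω₀L) = 31.3/(2.02e+04·0.05) = 0.03099.
Step 4 — Bandwidth: Δω = ω₀/Q = 6.52e+05 rad/s; BW = Δω/(2π) = 1.038e+05 Hz.

(a) f₀ = 3215 Hz  (b) Q = 0.03099  (c) BW = 1.038e+05 Hz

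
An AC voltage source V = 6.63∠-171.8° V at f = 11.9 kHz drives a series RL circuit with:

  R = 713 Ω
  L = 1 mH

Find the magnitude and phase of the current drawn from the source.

Step 1 — Angular frequency: ω = 2π·f = 2π·1.19e+04 = 7.477e+04 rad/s.
Step 2 — Component impedances:
  R: Z = R = 713 Ω
  L: Z = jωL = j·7.477e+04·0.001 = 0 + j74.77 Ω
Step 3 — Series combination: Z_total = R + L = 713 + j74.77 Ω = 716.9∠6.0° Ω.
Step 4 — Source phasor: V = 6.63∠-171.8° V = -6.562 - j0.9456 V.
Step 5 — Ohm's law: I = V / Z_total = (-6.562 - j0.9456) / (713 + j74.77) = -0.009241 - j0.0003572 A.
Step 6 — Convert to polar: |I| = 0.009248 A, ∠I = -177.8°.

I = 0.009248∠-177.8° A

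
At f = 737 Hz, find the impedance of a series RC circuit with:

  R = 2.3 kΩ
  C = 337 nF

Step 1 — Angular frequency: ω = 2π·f = 2π·737 = 4631 rad/s.
Step 2 — Component impedances:
  R: Z = R = 2300 Ω
  C: Z = 1/(jωC) = -j/(ω·C) = 0 - j640.8 Ω
Step 3 — Series combination: Z_total = R + C = 2300 - j640.8 Ω = 2388∠-15.6° Ω.

Z = 2300 - j640.8 Ω = 2388∠-15.6° Ω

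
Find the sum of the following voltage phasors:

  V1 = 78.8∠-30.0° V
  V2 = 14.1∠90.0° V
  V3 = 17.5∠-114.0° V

Step 1 — Convert each phasor to rectangular form:
  V1 = 78.8·(cos(-30.0°) + j·sin(-30.0°)) = 68.24 - j39.4 V
  V2 = 14.1·(cos(90.0°) + j·sin(90.0°)) = 0 + j14.1 V
  V3 = 17.5·(cos(-114.0°) + j·sin(-114.0°)) = -7.118 - j15.99 V
Step 2 — Sum components: V_total = 61.12 - j41.29 V.
Step 3 — Convert to polar: |V_total| = 73.76 V, ∠V_total = -34.0°.

V_total = 73.76∠-34.0° V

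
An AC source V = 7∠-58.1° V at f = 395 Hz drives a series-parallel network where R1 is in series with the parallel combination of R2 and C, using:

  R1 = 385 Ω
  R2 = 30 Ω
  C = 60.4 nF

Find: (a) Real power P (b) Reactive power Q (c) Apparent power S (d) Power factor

Step 1 — Angular frequency: ω = 2π·f = 2π·395 = 2482 rad/s.
Step 2 — Component impedances:
  R1: Z = R = 385 Ω
  R2: Z = R = 30 Ω
  C: Z = 1/(jωC) = -j/(ω·C) = 0 - j6671 Ω
Step 3 — Parallel branch: R2 || C = 1/(1/R2 + 1/C) = 30 - j0.1349 Ω.
Step 4 — Series with R1: Z_total = R1 + (R2 || C) = 415 - j0.1349 Ω = 415∠-0.0° Ω.
Step 5 — Source phasor: V = 7∠-58.1° V = 3.699 - j5.943 V.
Step 6 — Current: I = V / Z = 0.008918 - j0.01432 A = 0.01687∠-58.1° A.
Step 7 — Complex power: S = V·I* = 0.1181 - j3.838e-05 VA.
Step 8 — Real power: P = Re(S) = 0.1181 W.
Step 9 — Reactive power: Q = Im(S) = -3.838e-05 VAR.
Step 10 — Apparent power: |S| = 0.1181 VA.
Step 11 — Power factor: PF = P/|S| = 1 (leading).

(a) P = 0.1181 W  (b) Q = -3.838e-05 VAR  (c) S = 0.1181 VA  (d) PF = 1 (leading)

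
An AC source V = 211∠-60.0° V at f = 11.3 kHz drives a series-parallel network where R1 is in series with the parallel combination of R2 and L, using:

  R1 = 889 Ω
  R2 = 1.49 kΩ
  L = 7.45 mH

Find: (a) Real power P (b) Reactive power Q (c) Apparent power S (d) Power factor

Step 1 — Angular frequency: ω = 2π·f = 2π·1.13e+04 = 7.1e+04 rad/s.
Step 2 — Component impedances:
  R1: Z = R = 889 Ω
  R2: Z = R = 1490 Ω
  L: Z = jωL = j·7.1e+04·0.00745 = 0 + j528.9 Ω
Step 3 — Parallel branch: R2 || L = 1/(1/R2 + 1/L) = 166.8 + j469.7 Ω.
Step 4 — Series with R1: Z_total = R1 + (R2 || L) = 1056 + j469.7 Ω = 1156∠24.0° Ω.
Step 5 — Source phasor: V = 211∠-60.0° V = 105.5 - j182.7 V.
Step 6 — Current: I = V / Z = 0.01913 - j0.1816 A = 0.1826∠-84.0° A.
Step 7 — Complex power: S = V·I* = 35.2 + j15.66 VA.
Step 8 — Real power: P = Re(S) = 35.2 W.
Step 9 — Reactive power: Q = Im(S) = 15.66 VAR.
Step 10 — Apparent power: |S| = 38.53 VA.
Step 11 — Power factor: PF = P/|S| = 0.9136 (lagging).

(a) P = 35.2 W  (b) Q = 15.66 VAR  (c) S = 38.53 VA  (d) PF = 0.9136 (lagging)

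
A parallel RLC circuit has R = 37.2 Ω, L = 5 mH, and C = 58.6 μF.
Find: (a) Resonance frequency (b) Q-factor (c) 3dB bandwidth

Step 1 — Resonance: ω₀ = 1/√(LC) = 1/√(0.005·5.86e-05) = 1847 rad/s.
Step 2 — f₀ = ω₀/(2π) = 294 Hz.
Step 3 — Parallel Q: Q = R/(ω₀L) = 37.2/(1847·0.005) = 4.027.
Step 4 — Bandwidth: Δω = ω₀/Q = 458.7 rad/s; BW = Δω/(2π) = 73.01 Hz.

(a) f₀ = 294 Hz  (b) Q = 4.027  (c) BW = 73.01 Hz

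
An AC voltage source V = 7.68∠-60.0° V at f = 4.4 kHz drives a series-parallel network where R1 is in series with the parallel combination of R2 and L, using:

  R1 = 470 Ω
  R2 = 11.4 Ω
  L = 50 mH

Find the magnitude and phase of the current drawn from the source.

Step 1 — Angular frequency: ω = 2π·f = 2π·4400 = 2.765e+04 rad/s.
Step 2 — Component impedances:
  R1: Z = R = 470 Ω
  R2: Z = R = 11.4 Ω
  L: Z = jωL = j·2.765e+04·0.05 = 0 + j1382 Ω
Step 3 — Parallel branch: R2 || L = 1/(1/R2 + 1/L) = 11.4 + j0.09401 Ω.
Step 4 — Series with R1: Z_total = R1 + (R2 || L) = 481.4 + j0.09401 Ω = 481.4∠0.0° Ω.
Step 5 — Source phasor: V = 7.68∠-60.0° V = 3.84 - j6.651 V.
Step 6 — Ohm's law: I = V / Z_total = (3.84 - j6.651) / (481.4 + j0.09401) = 0.007974 - j0.01382 A.
Step 7 — Convert to polar: |I| = 0.01595 A, ∠I = -60.0°.

I = 0.01595∠-60.0° A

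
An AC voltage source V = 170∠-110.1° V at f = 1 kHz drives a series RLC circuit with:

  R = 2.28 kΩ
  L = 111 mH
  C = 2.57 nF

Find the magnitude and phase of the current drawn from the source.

Step 1 — Angular frequency: ω = 2π·f = 2π·1000 = 6283 rad/s.
Step 2 — Component impedances:
  R: Z = R = 2280 Ω
  L: Z = jωL = j·6283·0.111 = 0 + j697.4 Ω
  C: Z = 1/(jωC) = -j/(ω·C) = 0 - j6.193e+04 Ω
Step 3 — Series combination: Z_total = R + L + C = 2280 - j6.123e+04 Ω = 6.127e+04∠-87.9° Ω.
Step 4 — Source phasor: V = 170∠-110.1° V = -58.42 - j159.6 V.
Step 5 — Ohm's law: I = V / Z_total = (-58.42 - j159.6) / (2280 - j6.123e+04) = 0.002568 - j0.00105 A.
Step 6 — Convert to polar: |I| = 0.002774 A, ∠I = -22.2°.

I = 0.002774∠-22.2° A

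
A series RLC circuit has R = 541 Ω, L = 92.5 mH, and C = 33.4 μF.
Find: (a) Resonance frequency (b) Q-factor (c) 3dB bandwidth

Step 1 — Resonance condition Im(Z)=0 gives ω₀ = 1/√(LC).
Step 2 — ω₀ = 1/√(0.0925·3.34e-05) = 568.9 rad/s.
Step 3 — f₀ = ω₀/(2π) = 90.55 Hz.
Step 4 — Series Q: Q = ω₀L/R = 568.9·0.0925/541 = 0.09727.
Step 5 — 3dB bandwidth: Δω = ω₀/Q = 5849 rad/s; BW = Δω/(2π) = 930.8 Hz.

(a) f₀ = 90.55 Hz  (b) Q = 0.09727  (c) BW = 930.8 Hz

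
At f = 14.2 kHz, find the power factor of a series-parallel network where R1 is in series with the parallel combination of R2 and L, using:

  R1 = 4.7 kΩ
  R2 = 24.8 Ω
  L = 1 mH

Step 1 — Angular frequency: ω = 2π·f = 2π·1.42e+04 = 8.922e+04 rad/s.
Step 2 — Component impedances:
  R1: Z = R = 4700 Ω
  R2: Z = R = 24.8 Ω
  L: Z = jωL = j·8.922e+04·0.001 = 0 + j89.22 Ω
Step 3 — Parallel branch: R2 || L = 1/(1/R2 + 1/L) = 23.02 + j6.399 Ω.
Step 4 — Series with R1: Z_total = R1 + (R2 || L) = 4723 + j6.399 Ω = 4723∠0.1° Ω.
Step 5 — Power factor: PF = cos(φ) = Re(Z)/|Z| = 4723/4723 = 1.
Step 6 — Type: Im(Z) = 6.399 ⇒ lagging (phase φ = 0.1°).

PF = 1 (lagging, φ = 0.1°)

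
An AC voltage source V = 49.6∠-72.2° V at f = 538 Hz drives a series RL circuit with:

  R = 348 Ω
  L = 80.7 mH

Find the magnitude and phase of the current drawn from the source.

Step 1 — Angular frequency: ω = 2π·f = 2π·538 = 3380 rad/s.
Step 2 — Component impedances:
  R: Z = R = 348 Ω
  L: Z = jωL = j·3380·0.0807 = 0 + j272.8 Ω
Step 3 — Series combination: Z_total = R + L = 348 + j272.8 Ω = 442.2∠38.1° Ω.
Step 4 — Source phasor: V = 49.6∠-72.2° V = 15.16 - j47.23 V.
Step 5 — Ohm's law: I = V / Z_total = (15.16 - j47.23) / (348 + j272.8) = -0.0389 - j0.1052 A.
Step 6 — Convert to polar: |I| = 0.1122 A, ∠I = -110.3°.

I = 0.1122∠-110.3° A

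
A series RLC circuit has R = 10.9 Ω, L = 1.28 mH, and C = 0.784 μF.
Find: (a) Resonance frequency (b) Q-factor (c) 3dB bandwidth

Step 1 — Resonance: ω₀ = 1/√(LC) = 1/√(0.00128·7.84e-07) = 3.157e+04 rad/s.
Step 2 — f₀ = ω₀/(2π) = 5024 Hz.
Step 3 — Series Q: Q = ω₀L/R = 3.157e+04·0.00128/10.9 = 3.707.
Step 4 — Bandwidth: Δω = ω₀/Q = 8516 rad/s; BW = Δω/(2π) = 1355 Hz.

(a) f₀ = 5024 Hz  (b) Q = 3.707  (c) BW = 1355 Hz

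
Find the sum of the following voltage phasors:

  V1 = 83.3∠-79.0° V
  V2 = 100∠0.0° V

Step 1 — Convert each phasor to rectangular form:
  V1 = 83.3·(cos(-79.0°) + j·sin(-79.0°)) = 15.89 - j81.77 V
  V2 = 100·(cos(0.0°) + j·sin(0.0°)) = 100 V
Step 2 — Sum components: V_total = 115.9 - j81.77 V.
Step 3 — Convert to polar: |V_total| = 141.8 V, ∠V_total = -35.2°.

V_total = 141.8∠-35.2° V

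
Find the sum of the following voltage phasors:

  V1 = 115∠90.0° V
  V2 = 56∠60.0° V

Step 1 — Convert each phasor to rectangular form:
  V1 = 115·(cos(90.0°) + j·sin(90.0°)) = 0 + j115 V
  V2 = 56·(cos(60.0°) + j·sin(60.0°)) = 28 + j48.5 V
Step 2 — Sum components: V_total = 28 + j163.5 V.
Step 3 — Convert to polar: |V_total| = 165.9 V, ∠V_total = 80.3°.

V_total = 165.9∠80.3° V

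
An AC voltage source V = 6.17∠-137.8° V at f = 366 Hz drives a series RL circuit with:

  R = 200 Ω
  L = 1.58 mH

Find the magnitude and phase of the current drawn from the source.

Step 1 — Angular frequency: ω = 2π·f = 2π·366 = 2300 rad/s.
Step 2 — Component impedances:
  R: Z = R = 200 Ω
  L: Z = jωL = j·2300·0.00158 = 0 + j3.633 Ω
Step 3 — Series combination: Z_total = R + L = 200 + j3.633 Ω = 200∠1.0° Ω.
Step 4 — Source phasor: V = 6.17∠-137.8° V = -4.571 - j4.145 V.
Step 5 — Ohm's law: I = V / Z_total = (-4.571 - j4.145) / (200 + j3.633) = -0.02322 - j0.0203 A.
Step 6 — Convert to polar: |I| = 0.03084 A, ∠I = -138.8°.

I = 0.03084∠-138.8° A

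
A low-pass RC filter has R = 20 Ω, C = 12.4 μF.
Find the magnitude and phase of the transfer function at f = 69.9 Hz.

Step 1 — Angular frequency: ω = 2π·69.9 = 439.2 rad/s.
Step 2 — Transfer function: H(jω) = 1/(1 + jωRC).
Step 3 — Denominator: 1 + jωRC = 1 + j·439.2·20·1.24e-05 = 1 + j0.1089.
Step 4 — H = 0.9883 - j0.1076.
Step 5 — Magnitude: |H| = 0.9941 (-0.1 dB); phase: φ = -6.2°.

|H| = 0.9941 (-0.1 dB), φ = -6.2°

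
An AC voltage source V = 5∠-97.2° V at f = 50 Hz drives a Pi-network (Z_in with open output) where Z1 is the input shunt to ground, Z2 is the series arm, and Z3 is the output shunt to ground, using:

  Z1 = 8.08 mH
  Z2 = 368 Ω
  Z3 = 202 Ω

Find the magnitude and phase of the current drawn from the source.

Step 1 — Angular frequency: ω = 2π·f = 2π·50 = 314.2 rad/s.
Step 2 — Component impedances:
  Z1: Z = jωL = j·314.2·0.00808 = 0 + j2.538 Ω
  Z2: Z = R = 368 Ω
  Z3: Z = R = 202 Ω
Step 3 — With open output, the series arm Z2 and the output shunt Z3 appear in series to ground: Z2 + Z3 = 570 Ω.
Step 4 — Parallel with input shunt Z1: Z_in = Z1 || (Z2 + Z3) = 0.0113 + j2.538 Ω = 2.538∠89.7° Ω.
Step 5 — Source phasor: V = 5∠-97.2° V = -0.6267 - j4.961 V.
Step 6 — Ohm's law: I = V / Z_total = (-0.6267 - j4.961) / (0.0113 + j2.538) = -1.955 + j0.2382 A.
Step 7 — Convert to polar: |I| = 1.97 A, ∠I = 173.1°.

I = 1.97∠173.1° A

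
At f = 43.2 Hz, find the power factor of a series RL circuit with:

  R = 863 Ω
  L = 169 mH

Step 1 — Angular frequency: ω = 2π·f = 2π·43.2 = 271.4 rad/s.
Step 2 — Component impedances:
  R: Z = R = 863 Ω
  L: Z = jωL = j·271.4·0.169 = 0 + j45.87 Ω
Step 3 — Series combination: Z_total = R + L = 863 + j45.87 Ω = 864.2∠3.0° Ω.
Step 4 — Power factor: PF = cos(φ) = Re(Z)/|Z| = 863/864.2 = 0.9986.
Step 5 — Type: Im(Z) = 45.87 ⇒ lagging (phase φ = 3.0°).

PF = 0.9986 (lagging, φ = 3.0°)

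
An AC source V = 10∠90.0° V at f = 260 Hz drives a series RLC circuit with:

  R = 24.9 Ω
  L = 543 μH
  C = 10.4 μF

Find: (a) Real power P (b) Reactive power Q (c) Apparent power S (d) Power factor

Step 1 — Angular frequency: ω = 2π·f = 2π·260 = 1634 rad/s.
Step 2 — Component impedances:
  R: Z = R = 24.9 Ω
  L: Z = jωL = j·1634·0.000543 = 0 + j0.8871 Ω
  C: Z = 1/(jωC) = -j/(ω·C) = 0 - j58.86 Ω
Step 3 — Series combination: Z_total = R + L + C = 24.9 - j57.97 Ω = 63.09∠-66.8° Ω.
Step 4 — Source phasor: V = 10∠90.0° V = 0 + j10 V.
Step 5 — Current: I = V / Z = -0.1456 + j0.06255 A = 0.1585∠156.8° A.
Step 6 — Complex power: S = V·I* = 0.6255 - j1.456 VA.
Step 7 — Real power: P = Re(S) = 0.6255 W.
Step 8 — Reactive power: Q = Im(S) = -1.456 VAR.
Step 9 — Apparent power: |S| = 1.585 VA.
Step 10 — Power factor: PF = P/|S| = 0.3947 (leading).

(a) P = 0.6255 W  (b) Q = -1.456 VAR  (c) S = 1.585 VA  (d) PF = 0.3947 (leading)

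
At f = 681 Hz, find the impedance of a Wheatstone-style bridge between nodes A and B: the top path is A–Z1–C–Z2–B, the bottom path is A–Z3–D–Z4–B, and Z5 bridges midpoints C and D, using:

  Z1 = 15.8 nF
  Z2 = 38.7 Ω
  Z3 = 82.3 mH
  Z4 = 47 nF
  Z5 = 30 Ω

Step 1 — Angular frequency: ω = 2π·f = 2π·681 = 4279 rad/s.
Step 2 — Component impedances:
  Z1: Z = 1/(jωC) = -j/(ω·C) = 0 - j1.479e+04 Ω
  Z2: Z = R = 38.7 Ω
  Z3: Z = jωL = j·4279·0.0823 = 0 + j352.1 Ω
  Z4: Z = 1/(jωC) = -j/(ω·C) = 0 - j4973 Ω
  Z5: Z = R = 30 Ω
Step 3 — Bridge requires nodal analysis (the Z5 bridge couples midpoints C and D, so the two paths cannot be reduced to a simple series/parallel combination). Setting node B to ground and injecting 1 A at node A, the 3-node admittance system at A, C, D solves to V_A = Z_AB = 70.17 + j359.7 Ω = 366.5∠79.0° Ω.

Z = 70.17 + j359.7 Ω = 366.5∠79.0° Ω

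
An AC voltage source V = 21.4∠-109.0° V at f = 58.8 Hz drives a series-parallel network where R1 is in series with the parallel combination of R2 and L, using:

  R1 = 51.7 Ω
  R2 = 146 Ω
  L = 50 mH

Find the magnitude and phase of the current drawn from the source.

Step 1 — Angular frequency: ω = 2π·f = 2π·58.8 = 369.5 rad/s.
Step 2 — Component impedances:
  R1: Z = R = 51.7 Ω
  R2: Z = R = 146 Ω
  L: Z = jωL = j·369.5·0.05 = 0 + j18.47 Ω
Step 3 — Parallel branch: R2 || L = 1/(1/R2 + 1/L) = 2.3 + j18.18 Ω.
Step 4 — Series with R1: Z_total = R1 + (R2 || L) = 54 + j18.18 Ω = 56.98∠18.6° Ω.
Step 5 — Source phasor: V = 21.4∠-109.0° V = -6.967 - j20.23 V.
Step 6 — Ohm's law: I = V / Z_total = (-6.967 - j20.23) / (54 + j18.18) = -0.2292 - j0.2975 A.
Step 7 — Convert to polar: |I| = 0.3756 A, ∠I = -127.6°.

I = 0.3756∠-127.6° A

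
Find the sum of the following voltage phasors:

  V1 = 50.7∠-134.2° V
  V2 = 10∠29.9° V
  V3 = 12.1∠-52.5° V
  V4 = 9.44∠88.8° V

Step 1 — Convert each phasor to rectangular form:
  V1 = 50.7·(cos(-134.2°) + j·sin(-134.2°)) = -35.35 - j36.35 V
  V2 = 10·(cos(29.9°) + j·sin(29.9°)) = 8.669 + j4.985 V
  V3 = 12.1·(cos(-52.5°) + j·sin(-52.5°)) = 7.366 - j9.6 V
  V4 = 9.44·(cos(88.8°) + j·sin(88.8°)) = 0.1977 + j9.438 V
Step 2 — Sum components: V_total = -19.11 - j31.52 V.
Step 3 — Convert to polar: |V_total| = 36.87 V, ∠V_total = -121.2°.

V_total = 36.87∠-121.2° V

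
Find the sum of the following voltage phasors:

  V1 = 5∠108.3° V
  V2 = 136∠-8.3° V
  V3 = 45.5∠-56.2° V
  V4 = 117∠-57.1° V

Step 1 — Convert each phasor to rectangular form:
  V1 = 5·(cos(108.3°) + j·sin(108.3°)) = -1.57 + j4.747 V
  V2 = 136·(cos(-8.3°) + j·sin(-8.3°)) = 134.6 - j19.63 V
  V3 = 45.5·(cos(-56.2°) + j·sin(-56.2°)) = 25.31 - j37.81 V
  V4 = 117·(cos(-57.1°) + j·sin(-57.1°)) = 63.55 - j98.24 V
Step 2 — Sum components: V_total = 221.9 - j150.9 V.
Step 3 — Convert to polar: |V_total| = 268.3 V, ∠V_total = -34.2°.

V_total = 268.3∠-34.2° V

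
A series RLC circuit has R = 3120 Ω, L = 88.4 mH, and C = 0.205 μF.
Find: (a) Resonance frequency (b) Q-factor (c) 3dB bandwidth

Step 1 — Resonance condition Im(Z)=0 gives ω₀ = 1/√(LC).
Step 2 — ω₀ = 1/√(0.0884·2.05e-07) = 7428 rad/s.
Step 3 — f₀ = ω₀/(2π) = 1182 Hz.
Step 4 — Series Q: Q = ω₀L/R = 7428·0.0884/3120 = 0.2105.
Step 5 — 3dB bandwidth: Δω = ω₀/Q = 3.529e+04 rad/s; BW = Δω/(2π) = 5617 Hz.

(a) f₀ = 1182 Hz  (b) Q = 0.2105  (c) BW = 5617 Hz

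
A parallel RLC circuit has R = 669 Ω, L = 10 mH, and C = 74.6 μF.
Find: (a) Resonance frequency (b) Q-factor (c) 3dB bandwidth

Step 1 — Resonance: ω₀ = 1/√(LC) = 1/√(0.01·7.46e-05) = 1158 rad/s.
Step 2 — f₀ = ω₀/(2π) = 184.3 Hz.
Step 3 — Parallel Q: Q = R/(ω₀L) = 669/(1158·0.01) = 57.78.
Step 4 — Bandwidth: Δω = ω₀/Q = 20.04 rad/s; BW = Δω/(2π) = 3.189 Hz.

(a) f₀ = 184.3 Hz  (b) Q = 57.78  (c) BW = 3.189 Hz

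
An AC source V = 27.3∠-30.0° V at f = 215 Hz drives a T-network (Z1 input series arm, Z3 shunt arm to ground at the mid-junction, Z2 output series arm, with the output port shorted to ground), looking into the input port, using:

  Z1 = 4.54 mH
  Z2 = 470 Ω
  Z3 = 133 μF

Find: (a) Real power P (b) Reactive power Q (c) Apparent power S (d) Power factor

Step 1 — Angular frequency: ω = 2π·f = 2π·215 = 1351 rad/s.
Step 2 — Component impedances:
  Z1: Z = jωL = j·1351·0.00454 = 0 + j6.133 Ω
  Z2: Z = R = 470 Ω
  Z3: Z = 1/(jωC) = -j/(ω·C) = 0 - j5.566 Ω
Step 3 — With the output port shorted to ground, the output series arm Z2 runs from the junction to ground; the shunt arm Z3 also runs from the junction to ground. They appear in parallel: Z3 || Z2 = 0.0659 - j5.565 Ω.
Step 4 — Series with input arm Z1: Z_in = Z1 + (Z3 || Z2) = 0.0659 + j0.568 Ω = 0.5718∠83.4° Ω.
Step 5 — Source phasor: V = 27.3∠-30.0° V = 23.64 - j13.65 V.
Step 6 — Current: I = V / Z = -18.95 - j43.83 A = 47.75∠-113.4° A.
Step 7 — Complex power: S = V·I* = 150.2 + j1295 VA.
Step 8 — Real power: P = Re(S) = 150.2 W.
Step 9 — Reactive power: Q = Im(S) = 1295 VAR.
Step 10 — Apparent power: |S| = 1303 VA.
Step 11 — Power factor: PF = P/|S| = 0.1153 (lagging).

(a) P = 150.2 W  (b) Q = 1295 VAR  (c) S = 1303 VA  (d) PF = 0.1153 (lagging)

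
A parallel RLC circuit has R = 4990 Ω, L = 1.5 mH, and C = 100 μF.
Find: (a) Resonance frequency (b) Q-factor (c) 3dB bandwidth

Step 1 — Resonance: ω₀ = 1/√(LC) = 1/√(0.0015·0.0001) = 2582 rad/s.
Step 2 — f₀ = ω₀/(2π) = 410.9 Hz.
Step 3 — Parallel Q: Q = R/(ω₀L) = 4990/(2582·0.0015) = 1288.
Step 4 — Bandwidth: Δω = ω₀/Q = 2.004 rad/s; BW = Δω/(2π) = 0.3189 Hz.

(a) f₀ = 410.9 Hz  (b) Q = 1288  (c) BW = 0.3189 Hz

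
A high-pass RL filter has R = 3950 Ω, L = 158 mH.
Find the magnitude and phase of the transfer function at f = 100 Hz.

Step 1 — Angular frequency: ω = 2π·100 = 628.3 rad/s.
Step 2 — Transfer function: H(jω) = jωL/(R + jωL).
Step 3 — Numerator jωL = j·99.27; denominator R + jωL = 3950 + j99.27.
Step 4 — H = 0.0006313 + j0.02512.
Step 5 — Magnitude: |H| = 0.02512 (-32.0 dB); phase: φ = 88.6°.

|H| = 0.02512 (-32.0 dB), φ = 88.6°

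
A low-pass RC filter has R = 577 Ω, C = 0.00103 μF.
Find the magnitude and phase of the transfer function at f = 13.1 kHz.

Step 1 — Angular frequency: ω = 2π·1.31e+04 = 8.231e+04 rad/s.
Step 2 — Transfer function: H(jω) = 1/(1 + jωRC).
Step 3 — Denominator: 1 + jωRC = 1 + j·8.231e+04·577·1.03e-09 = 1 + j0.04892.
Step 4 — H = 0.9976 - j0.0488.
Step 5 — Magnitude: |H| = 0.9988 (-0.0 dB); phase: φ = -2.8°.

|H| = 0.9988 (-0.0 dB), φ = -2.8°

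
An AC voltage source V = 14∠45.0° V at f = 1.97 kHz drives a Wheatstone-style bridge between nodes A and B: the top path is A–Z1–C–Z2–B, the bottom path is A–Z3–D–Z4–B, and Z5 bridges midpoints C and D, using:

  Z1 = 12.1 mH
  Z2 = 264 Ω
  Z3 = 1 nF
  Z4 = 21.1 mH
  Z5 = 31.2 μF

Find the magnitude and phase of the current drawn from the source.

Step 1 — Angular frequency: ω = 2π·f = 2π·1970 = 1.238e+04 rad/s.
Step 2 — Component impedances:
  Z1: Z = jωL = j·1.238e+04·0.0121 = 0 + j149.8 Ω
  Z2: Z = R = 264 Ω
  Z3: Z = 1/(jωC) = -j/(ω·C) = 0 - j8.079e+04 Ω
  Z4: Z = jωL = j·1.238e+04·0.0211 = 0 + j261.2 Ω
  Z5: Z = 1/(jωC) = -j/(ω·C) = 0 - j2.589 Ω
Step 3 — Bridge requires nodal analysis (the Z5 bridge couples midpoints C and D, so the two paths cannot be reduced to a simple series/parallel combination). Setting node B to ground and injecting 1 A at node A, the 3-node admittance system at A, C, D solves to V_A = Z_AB = 129.3 + j282 Ω = 310.2∠65.4° Ω.
Step 4 — Source phasor: V = 14∠45.0° V = 9.899 + j9.899 V.
Step 5 — Ohm's law: I = V / Z_total = (9.899 + j9.899) / (129.3 + j282) = 0.0423 - j0.01571 A.
Step 6 — Convert to polar: |I| = 0.04513 A, ∠I = -20.4°.

I = 0.04513∠-20.4° A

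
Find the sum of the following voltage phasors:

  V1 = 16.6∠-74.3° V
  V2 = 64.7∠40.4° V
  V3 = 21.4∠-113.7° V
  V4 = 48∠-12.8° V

Step 1 — Convert each phasor to rectangular form:
  V1 = 16.6·(cos(-74.3°) + j·sin(-74.3°)) = 4.492 - j15.98 V
  V2 = 64.7·(cos(40.4°) + j·sin(40.4°)) = 49.27 + j41.93 V
  V3 = 21.4·(cos(-113.7°) + j·sin(-113.7°)) = -8.602 - j19.6 V
  V4 = 48·(cos(-12.8°) + j·sin(-12.8°)) = 46.81 - j10.63 V
Step 2 — Sum components: V_total = 91.97 - j4.277 V.
Step 3 — Convert to polar: |V_total| = 92.07 V, ∠V_total = -2.7°.

V_total = 92.07∠-2.7° V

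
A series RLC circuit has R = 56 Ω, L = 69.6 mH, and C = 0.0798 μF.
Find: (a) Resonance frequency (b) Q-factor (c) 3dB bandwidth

Step 1 — Resonance: ω₀ = 1/√(LC) = 1/√(0.0696·7.98e-08) = 1.342e+04 rad/s.
Step 2 — f₀ = ω₀/(2π) = 2136 Hz.
Step 3 — Series Q: Q = ω₀L/R = 1.342e+04·0.0696/56 = 16.68.
Step 4 — Bandwidth: Δω = ω₀/Q = 804.6 rad/s; BW = Δω/(2π) = 128.1 Hz.

(a) f₀ = 2136 Hz  (b) Q = 16.68  (c) BW = 128.1 Hz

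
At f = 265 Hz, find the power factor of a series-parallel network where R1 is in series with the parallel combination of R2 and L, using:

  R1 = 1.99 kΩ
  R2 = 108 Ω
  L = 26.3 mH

Step 1 — Angular frequency: ω = 2π·f = 2π·265 = 1665 rad/s.
Step 2 — Component impedances:
  R1: Z = R = 1990 Ω
  R2: Z = R = 108 Ω
  L: Z = jωL = j·1665·0.0263 = 0 + j43.79 Ω
Step 3 — Parallel branch: R2 || L = 1/(1/R2 + 1/L) = 15.25 + j37.61 Ω.
Step 4 — Series with R1: Z_total = R1 + (R2 || L) = 2005 + j37.61 Ω = 2006∠1.1° Ω.
Step 5 — Power factor: PF = cos(φ) = Re(Z)/|Z| = 2005.2/2005.6 = 0.9998.
Step 6 — Type: Im(Z) = 37.61 ⇒ lagging (phase φ = 1.1°).

PF = 0.9998 (lagging, φ = 1.1°)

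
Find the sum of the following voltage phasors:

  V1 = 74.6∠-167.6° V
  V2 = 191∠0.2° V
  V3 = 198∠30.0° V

Step 1 — Convert each phasor to rectangular form:
  V1 = 74.6·(cos(-167.6°) + j·sin(-167.6°)) = -72.86 - j16.02 V
  V2 = 191·(cos(0.2°) + j·sin(0.2°)) = 191 + j0.6667 V
  V3 = 198·(cos(30.0°) + j·sin(30.0°)) = 171.5 + j99 V
Step 2 — Sum components: V_total = 289.6 + j83.65 V.
Step 3 — Convert to polar: |V_total| = 301.4 V, ∠V_total = 16.1°.

V_total = 301.4∠16.1° V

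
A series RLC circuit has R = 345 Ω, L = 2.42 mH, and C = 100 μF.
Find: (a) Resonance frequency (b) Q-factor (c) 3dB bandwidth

Step 1 — Resonance condition Im(Z)=0 gives ω₀ = 1/√(LC).
Step 2 — ω₀ = 1/√(0.00242·0.0001) = 2033 rad/s.
Step 3 — f₀ = ω₀/(2π) = 323.5 Hz.
Step 4 — Series Q: Q = ω₀L/R = 2033·0.00242/345 = 0.01426.
Step 5 — 3dB bandwidth: Δω = ω₀/Q = 1.426e+05 rad/s; BW = Δω/(2π) = 2.269e+04 Hz.

(a) f₀ = 323.5 Hz  (b) Q = 0.01426  (c) BW = 2.269e+04 Hz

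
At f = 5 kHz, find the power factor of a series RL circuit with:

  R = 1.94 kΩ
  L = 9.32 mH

Step 1 — Angular frequency: ω = 2π·f = 2π·5000 = 3.142e+04 rad/s.
Step 2 — Component impedances:
  R: Z = R = 1940 Ω
  L: Z = jωL = j·3.142e+04·0.00932 = 0 + j292.8 Ω
Step 3 — Series combination: Z_total = R + L = 1940 + j292.8 Ω = 1962∠8.6° Ω.
Step 4 — Power factor: PF = cos(φ) = Re(Z)/|Z| = 1940/1962 = 0.9888.
Step 5 — Type: Im(Z) = 292.8 ⇒ lagging (phase φ = 8.6°).

PF = 0.9888 (lagging, φ = 8.6°)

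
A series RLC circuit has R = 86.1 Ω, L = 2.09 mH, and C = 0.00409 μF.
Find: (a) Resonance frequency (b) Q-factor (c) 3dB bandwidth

Step 1 — Resonance: ω₀ = 1/√(LC) = 1/√(0.00209·4.09e-09) = 3.42e+05 rad/s.
Step 2 — f₀ = ω₀/(2π) = 5.444e+04 Hz.
Step 3 — Series Q: Q = ω₀L/R = 3.42e+05·0.00209/86.1 = 8.302.
Step 4 — Bandwidth: Δω = ω₀/Q = 4.12e+04 rad/s; BW = Δω/(2π) = 6557 Hz.

(a) f₀ = 5.444e+04 Hz  (b) Q = 8.302  (c) BW = 6557 Hz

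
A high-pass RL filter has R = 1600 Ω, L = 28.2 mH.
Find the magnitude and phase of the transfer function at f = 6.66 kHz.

Step 1 — Angular frequency: ω = 2π·6660 = 4.185e+04 rad/s.
Step 2 — Transfer function: H(jω) = jωL/(R + jωL).
Step 3 — Numerator jωL = j·1180; denominator R + jωL = 1600 + j1180.
Step 4 — H = 0.3523 + j0.4777.
Step 5 — Magnitude: |H| = 0.5936 (-4.5 dB); phase: φ = 53.6°.

|H| = 0.5936 (-4.5 dB), φ = 53.6°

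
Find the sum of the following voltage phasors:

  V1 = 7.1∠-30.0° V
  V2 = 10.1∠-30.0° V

Step 1 — Convert each phasor to rectangular form:
  V1 = 7.1·(cos(-30.0°) + j·sin(-30.0°)) = 6.149 - j3.55 V
  V2 = 10.1·(cos(-30.0°) + j·sin(-30.0°)) = 8.747 - j5.05 V
Step 2 — Sum components: V_total = 14.9 - j8.6 V.
Step 3 — Convert to polar: |V_total| = 17.2 V, ∠V_total = -30.0°.

V_total = 17.2∠-30.0° V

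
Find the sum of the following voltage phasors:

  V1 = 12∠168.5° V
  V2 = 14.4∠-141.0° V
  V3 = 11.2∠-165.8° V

Step 1 — Convert each phasor to rectangular form:
  V1 = 12·(cos(168.5°) + j·sin(168.5°)) = -11.76 + j2.392 V
  V2 = 14.4·(cos(-141.0°) + j·sin(-141.0°)) = -11.19 - j9.062 V
  V3 = 11.2·(cos(-165.8°) + j·sin(-165.8°)) = -10.86 - j2.747 V
Step 2 — Sum components: V_total = -33.81 - j9.417 V.
Step 3 — Convert to polar: |V_total| = 35.09 V, ∠V_total = -164.4°.

V_total = 35.09∠-164.4° V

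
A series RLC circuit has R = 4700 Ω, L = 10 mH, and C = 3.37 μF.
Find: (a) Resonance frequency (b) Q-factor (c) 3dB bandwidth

Step 1 — Resonance: ω₀ = 1/√(LC) = 1/√(0.01·3.37e-06) = 5447 rad/s.
Step 2 — f₀ = ω₀/(2π) = 867 Hz.
Step 3 — Series Q: Q = ω₀L/R = 5447·0.01/4700 = 0.01159.
Step 4 — Bandwidth: Δω = ω₀/Q = 4.7e+05 rad/s; BW = Δω/(2π) = 7.48e+04 Hz.

(a) f₀ = 867 Hz  (b) Q = 0.01159  (c) BW = 7.48e+04 Hz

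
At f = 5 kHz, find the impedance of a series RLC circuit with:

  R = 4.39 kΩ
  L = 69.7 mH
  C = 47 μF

Step 1 — Angular frequency: ω = 2π·f = 2π·5000 = 3.142e+04 rad/s.
Step 2 — Component impedances:
  R: Z = R = 4390 Ω
  L: Z = jωL = j·3.142e+04·0.0697 = 0 + j2190 Ω
  C: Z = 1/(jωC) = -j/(ω·C) = 0 - j0.6773 Ω
Step 3 — Series combination: Z_total = R + L + C = 4390 + j2189 Ω = 4905∠26.5° Ω.

Z = 4390 + j2189 Ω = 4905∠26.5° Ω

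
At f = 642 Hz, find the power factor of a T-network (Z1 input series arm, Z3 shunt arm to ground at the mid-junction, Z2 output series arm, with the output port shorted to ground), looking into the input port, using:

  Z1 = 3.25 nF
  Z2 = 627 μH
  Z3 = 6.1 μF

Step 1 — Angular frequency: ω = 2π·f = 2π·642 = 4034 rad/s.
Step 2 — Component impedances:
  Z1: Z = 1/(jωC) = -j/(ω·C) = 0 - j7.628e+04 Ω
  Z2: Z = jωL = j·4034·0.000627 = 0 + j2.529 Ω
  Z3: Z = 1/(jωC) = -j/(ω·C) = 0 - j40.64 Ω
Step 3 — With the output port shorted to ground, the output series arm Z2 runs from the junction to ground; the shunt arm Z3 also runs from the junction to ground. They appear in parallel: Z3 || Z2 = 0 + j2.697 Ω.
Step 4 — Series with input arm Z1: Z_in = Z1 + (Z3 || Z2) = 0 - j7.628e+04 Ω = 7.628e+04∠-90.0° Ω.
Step 5 — Power factor: PF = cos(φ) = Re(Z)/|Z| = 0/7.628e+04 = 0.
Step 6 — Type: Im(Z) = -7.628e+04 ⇒ leading (phase φ = -90.0°).

PF = 0 (leading, φ = -90.0°)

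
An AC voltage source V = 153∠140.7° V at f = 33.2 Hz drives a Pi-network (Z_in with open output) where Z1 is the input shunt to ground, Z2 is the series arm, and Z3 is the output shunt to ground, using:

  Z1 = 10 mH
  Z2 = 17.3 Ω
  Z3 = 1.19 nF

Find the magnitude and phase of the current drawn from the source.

Step 1 — Angular frequency: ω = 2π·f = 2π·33.2 = 208.6 rad/s.
Step 2 — Component impedances:
  Z1: Z = jωL = j·208.6·0.01 = 0 + j2.086 Ω
  Z2: Z = R = 17.3 Ω
  Z3: Z = 1/(jωC) = -j/(ω·C) = 0 - j4.028e+06 Ω
Step 3 — With open output, the series arm Z2 and the output shunt Z3 appear in series to ground: Z2 + Z3 = 17.3 - j4.028e+06 Ω.
Step 4 — Parallel with input shunt Z1: Z_in = Z1 || (Z2 + Z3) = 0 + j2.086 Ω = 2.086∠90.0° Ω.
Step 5 — Source phasor: V = 153∠140.7° V = -118.4 + j96.91 V.
Step 6 — Ohm's law: I = V / Z_total = (-118.4 + j96.91) / (0 + j2.086) = 46.46 + j56.76 A.
Step 7 — Convert to polar: |I| = 73.35 A, ∠I = 50.7°.

I = 73.35∠50.7° A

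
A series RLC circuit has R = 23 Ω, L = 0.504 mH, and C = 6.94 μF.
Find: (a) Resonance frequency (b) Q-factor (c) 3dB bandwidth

Step 1 — Resonance: ω₀ = 1/√(LC) = 1/√(0.000504·6.94e-06) = 1.691e+04 rad/s.
Step 2 — f₀ = ω₀/(2π) = 2691 Hz.
Step 3 — Series Q: Q = ω₀L/R = 1.691e+04·0.000504/23 = 0.3705.
Step 4 — Bandwidth: Δω = ω₀/Q = 4.563e+04 rad/s; BW = Δω/(2π) = 7263 Hz.

(a) f₀ = 2691 Hz  (b) Q = 0.3705  (c) BW = 7263 Hz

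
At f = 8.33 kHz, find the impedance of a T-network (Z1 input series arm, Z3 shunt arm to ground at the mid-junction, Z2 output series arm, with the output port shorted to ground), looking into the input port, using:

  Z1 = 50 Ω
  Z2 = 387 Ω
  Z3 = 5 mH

Step 1 — Angular frequency: ω = 2π·f = 2π·8330 = 5.234e+04 rad/s.
Step 2 — Component impedances:
  Z1: Z = R = 50 Ω
  Z2: Z = R = 387 Ω
  Z3: Z = jωL = j·5.234e+04·0.005 = 0 + j261.7 Ω
Step 3 — With the output port shorted to ground, the output series arm Z2 runs from the junction to ground; the shunt arm Z3 also runs from the junction to ground. They appear in parallel: Z3 || Z2 = 121.4 + j179.6 Ω.
Step 4 — Series with input arm Z1: Z_in = Z1 + (Z3 || Z2) = 171.4 + j179.6 Ω = 248.3∠46.3° Ω.

Z = 171.4 + j179.6 Ω = 248.3∠46.3° Ω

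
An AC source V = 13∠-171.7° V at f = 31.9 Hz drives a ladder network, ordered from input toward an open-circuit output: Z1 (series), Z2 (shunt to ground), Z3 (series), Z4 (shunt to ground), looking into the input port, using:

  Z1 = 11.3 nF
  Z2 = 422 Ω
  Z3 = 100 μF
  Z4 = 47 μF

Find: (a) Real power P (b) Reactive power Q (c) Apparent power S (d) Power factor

Step 1 — Angular frequency: ω = 2π·f = 2π·31.9 = 200.4 rad/s.
Step 2 — Component impedances:
  Z1: Z = 1/(jωC) = -j/(ω·C) = 0 - j4.415e+05 Ω
  Z2: Z = R = 422 Ω
  Z3: Z = 1/(jωC) = -j/(ω·C) = 0 - j49.89 Ω
  Z4: Z = 1/(jωC) = -j/(ω·C) = 0 - j106.2 Ω
Step 3 — Ladder network (open output): work backward from the far end, alternating series and parallel combinations. Z_in = 50.76 - j4.417e+05 Ω = 4.417e+05∠-90.0° Ω.
Step 4 — Source phasor: V = 13∠-171.7° V = -12.86 - j1.877 V.
Step 5 — Current: I = V / Z = 4.246e-06 - j2.913e-05 A = 2.943e-05∠-81.7° A.
Step 6 — Complex power: S = V·I* = 4.398e-08 - j0.0003826 VA.
Step 7 — Real power: P = Re(S) = 4.398e-08 W.
Step 8 — Reactive power: Q = Im(S) = -0.0003826 VAR.
Step 9 — Apparent power: |S| = 0.0003826 VA.
Step 10 — Power factor: PF = P/|S| = 0.0001149 (leading).

(a) P = 4.398e-08 W  (b) Q = -0.0003826 VAR  (c) S = 0.0003826 VA  (d) PF = 0.0001149 (leading)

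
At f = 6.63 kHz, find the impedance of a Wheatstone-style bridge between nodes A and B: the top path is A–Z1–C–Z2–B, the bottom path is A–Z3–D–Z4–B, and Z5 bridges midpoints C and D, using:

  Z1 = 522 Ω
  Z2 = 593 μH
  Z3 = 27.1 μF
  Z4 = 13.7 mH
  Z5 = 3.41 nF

Step 1 — Angular frequency: ω = 2π·f = 2π·6630 = 4.166e+04 rad/s.
Step 2 — Component impedances:
  Z1: Z = R = 522 Ω
  Z2: Z = jωL = j·4.166e+04·0.000593 = 0 + j24.7 Ω
  Z3: Z = 1/(jωC) = -j/(ω·C) = 0 - j0.8858 Ω
  Z4: Z = jωL = j·4.166e+04·0.0137 = 0 + j570.7 Ω
  Z5: Z = 1/(jωC) = -j/(ω·C) = 0 - j7040 Ω
Step 3 — Bridge requires nodal analysis (the Z5 bridge couples midpoints C and D, so the two paths cannot be reduced to a simple series/parallel combination). Setting node B to ground and injecting 1 A at node A, the 3-node admittance system at A, C, D solves to V_A = Z_AB = 291.4 + j257.8 Ω = 389.1∠41.5° Ω.

Z = 291.4 + j257.8 Ω = 389.1∠41.5° Ω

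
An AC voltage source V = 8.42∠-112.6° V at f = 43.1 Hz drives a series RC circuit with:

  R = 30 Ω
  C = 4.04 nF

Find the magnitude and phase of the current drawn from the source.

Step 1 — Angular frequency: ω = 2π·f = 2π·43.1 = 270.8 rad/s.
Step 2 — Component impedances:
  R: Z = R = 30 Ω
  C: Z = 1/(jωC) = -j/(ω·C) = 0 - j9.14e+05 Ω
Step 3 — Series combination: Z_total = R + C = 30 - j9.14e+05 Ω = 9.14e+05∠-90.0° Ω.
Step 4 — Source phasor: V = 8.42∠-112.6° V = -3.236 - j7.773 V.
Step 5 — Ohm's law: I = V / Z_total = (-3.236 - j7.773) / (30 - j9.14e+05) = 8.504e-06 - j3.54e-06 A.
Step 6 — Convert to polar: |I| = 9.212e-06 A, ∠I = -22.6°.

I = 9.212e-06∠-22.6° A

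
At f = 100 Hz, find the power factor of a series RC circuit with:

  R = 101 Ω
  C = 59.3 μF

Step 1 — Angular frequency: ω = 2π·f = 2π·100 = 628.3 rad/s.
Step 2 — Component impedances:
  R: Z = R = 101 Ω
  C: Z = 1/(jωC) = -j/(ω·C) = 0 - j26.84 Ω
Step 3 — Series combination: Z_total = R + C = 101 - j26.84 Ω = 104.5∠-14.9° Ω.
Step 4 — Power factor: PF = cos(φ) = Re(Z)/|Z| = 101/104.5 = 0.9665.
Step 5 — Type: Im(Z) = -26.84 ⇒ leading (phase φ = -14.9°).

PF = 0.9665 (leading, φ = -14.9°)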